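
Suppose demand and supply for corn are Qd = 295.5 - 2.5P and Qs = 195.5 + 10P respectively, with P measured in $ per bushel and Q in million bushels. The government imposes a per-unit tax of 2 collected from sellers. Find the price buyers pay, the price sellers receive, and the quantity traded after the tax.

P_b = 9.6, P_s = 7.6, Q = 271.5

The tax drives a wedge P_b - P_s = 2. Substituting P_s = P_b - 2 into supply: Qs = 175.5 + 10P_b.
Equate demand and the shifted supply: 295.5 - 2.5P_b = 175.5 + 10P_b, giving 12.5P_b = 120, so P_b = 9.6.
Then P_s = 9.6 - 2 = 7.6 and Q = 295.5 - 2.5(9.6) = 271.5.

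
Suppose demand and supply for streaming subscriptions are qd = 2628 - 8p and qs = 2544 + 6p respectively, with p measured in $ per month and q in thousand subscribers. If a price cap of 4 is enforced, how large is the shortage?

Evaluating both curves at the ceiling price 4 gives qd = 2596, qs = 2568.
Shortage = qd - qs = 2596 - 2568 = 28.

Shortage = 28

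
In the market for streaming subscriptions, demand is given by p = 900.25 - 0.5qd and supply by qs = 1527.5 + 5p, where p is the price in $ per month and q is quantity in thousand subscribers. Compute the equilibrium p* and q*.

p* = 39, q* = 1722.5

Inverting to quantity form: qd = 1800.5 - 2p.
At equilibrium qd = qs, so 1800.5 - 2p = 1527.5 + 5p; collecting terms, 273 = 7p and p* = 39.
From the demand curve, q* = 1800.5 - 2(39) = 1722.5.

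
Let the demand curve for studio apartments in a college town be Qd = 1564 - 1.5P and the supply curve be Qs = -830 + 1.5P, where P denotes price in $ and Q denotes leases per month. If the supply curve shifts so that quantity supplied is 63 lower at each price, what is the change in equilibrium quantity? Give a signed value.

Equating demand and supply, 1564 - 1.5P = -830 + 1.5P gives 3P = 2394, so P* = 798.
From the demand curve, Q* = 1564 - 1.5(798) = 367.
After the shift, supply is Qs = -893 + 1.5P.
Re-solving, 3P = 2457 gives P = 819 and Q = 335.5.
ΔQ = 335.5 - 367 = -31.5.

ΔQ = -31.5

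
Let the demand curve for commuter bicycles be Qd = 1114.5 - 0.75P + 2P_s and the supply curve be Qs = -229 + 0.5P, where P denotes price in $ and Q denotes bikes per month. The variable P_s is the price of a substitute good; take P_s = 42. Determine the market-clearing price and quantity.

P* = 1142, Q* = 342

With P_s = 42, demand is Qd = 1198.5 - 0.75P.
The market clears where 1198.5 - 0.75P = -229 + 0.5P. Rearranging, 1.25P = 1427.5, hence P* = 1142.
Then Q* = 1198.5 - 0.75(1142) = 342.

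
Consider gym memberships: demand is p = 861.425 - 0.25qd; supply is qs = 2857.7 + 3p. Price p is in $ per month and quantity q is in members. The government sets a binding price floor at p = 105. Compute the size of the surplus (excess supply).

Surplus = 147

Solving each curve for q: qd = 3445.7 - 4p.
With p fixed at 105, quantity demanded is 3025.7 and quantity supplied is 3172.7.
Surplus = qs - qd = 3172.7 - 3025.7 = 147.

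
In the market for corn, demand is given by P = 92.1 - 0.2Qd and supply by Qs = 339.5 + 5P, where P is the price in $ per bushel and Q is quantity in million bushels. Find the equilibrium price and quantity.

Solving each curve for Q: Qd = 460.5 - 5P.
Equating demand and supply, 460.5 - 5P = 339.5 + 5P gives 10P = 121, so P* = 12.1.
From the demand curve, Q* = 460.5 - 5(12.1) = 400.

P* = 12.1, Q* = 400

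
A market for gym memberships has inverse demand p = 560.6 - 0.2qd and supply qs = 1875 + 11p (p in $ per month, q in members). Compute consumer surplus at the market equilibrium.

Solving each curve for q: qd = 2803 - 5p.
Equating demand and supply, 2803 - 5p = 1875 + 11p gives 16p = 928, so p* = 58.
Then q* = 2803 - 5(58) = 2513.
Demand choke price (qd = 0): p = 2803/5 = 560.6. Consumer surplus = ½ × (560.6 - 58) × 2513 = 631516.9.

Consumer surplus = 631516.9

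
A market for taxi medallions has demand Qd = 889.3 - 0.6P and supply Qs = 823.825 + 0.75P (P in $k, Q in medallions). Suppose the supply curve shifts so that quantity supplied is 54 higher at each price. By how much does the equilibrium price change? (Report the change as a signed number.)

The market clears where 889.3 - 0.6P = 823.825 + 0.75P. Rearranging, 1.35P = 65.475, hence P* = 48.5.
Then Q* = 889.3 - 0.6(48.5) = 860.2.
After the shift, supply is Qs = 877.825 + 0.75P.
Re-solving, 1.35P = 11.475 gives P = 8.5 and Q = 884.2.
ΔP = 8.5 - 48.5 = -40.

ΔP = -40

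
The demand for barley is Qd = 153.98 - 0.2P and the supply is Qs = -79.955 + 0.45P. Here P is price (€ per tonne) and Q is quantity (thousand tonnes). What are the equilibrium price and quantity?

P* = 359.9, Q* = 82

Equating demand and supply, 153.98 - 0.2P = -79.955 + 0.45P gives 0.65P = 233.935, so P* = 359.9.
Substitute back: Q* = 153.98 - 0.2(359.9) = 82.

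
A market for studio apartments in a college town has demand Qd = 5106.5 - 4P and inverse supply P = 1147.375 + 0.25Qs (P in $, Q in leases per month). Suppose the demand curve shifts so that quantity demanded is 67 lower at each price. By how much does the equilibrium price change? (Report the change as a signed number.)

ΔP = -8.375

In direct form, Qs = -4589.5 + 4P.
The market clears where 5106.5 - 4P = -4589.5 + 4P. Rearranging, 8P = 9696, hence P* = 1212.
Plugging P* into demand: Q* = 5106.5 - 4(1212) = 258.5.
After the shift, demand is Qd = 5039.5 - 4P.
New equilibrium: 9629 = 8P, so P = 1203.625 and Q = 225.
ΔP = 1203.625 - 1212 = -8.375.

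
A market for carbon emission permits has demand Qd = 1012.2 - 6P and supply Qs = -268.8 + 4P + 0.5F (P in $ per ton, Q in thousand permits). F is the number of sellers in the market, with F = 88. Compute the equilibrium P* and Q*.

P* = 123.7, Q* = 270

With F = 88, supply is Qs = -224.8 + 4P.
The market clears where 1012.2 - 6P = -224.8 + 4P. Rearranging, 10P = 1237, hence P* = 123.7.
Substitute back: Q* = 1012.2 - 6(123.7) = 270.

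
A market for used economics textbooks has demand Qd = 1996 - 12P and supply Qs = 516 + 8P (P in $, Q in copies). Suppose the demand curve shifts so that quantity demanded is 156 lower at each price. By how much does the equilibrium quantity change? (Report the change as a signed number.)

ΔQ = -62.4

At equilibrium Qd = Qs, so 1996 - 12P = 516 + 8P; collecting terms, 1480 = 20P and P* = 74.
Then Q* = 1996 - 12(74) = 1108.
After the shift, demand is Qd = 1840 - 12P.
New equilibrium: 1324 = 20P, so P = 66.2 and Q = 1045.6.
ΔQ = 1045.6 - 1108 = -62.4.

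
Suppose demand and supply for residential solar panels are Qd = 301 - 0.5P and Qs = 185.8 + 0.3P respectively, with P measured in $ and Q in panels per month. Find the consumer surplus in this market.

Equating demand and supply, 301 - 0.5P = 185.8 + 0.3P gives 0.8P = 115.2, so P* = 144.
From the demand curve, Q* = 301 - 0.5(144) = 229.
Demand choke price (Qd = 0): P = 301/0.5 = 602. Consumer surplus = ½ × (602 - 144) × 229 = 52441.

Consumer surplus = 52441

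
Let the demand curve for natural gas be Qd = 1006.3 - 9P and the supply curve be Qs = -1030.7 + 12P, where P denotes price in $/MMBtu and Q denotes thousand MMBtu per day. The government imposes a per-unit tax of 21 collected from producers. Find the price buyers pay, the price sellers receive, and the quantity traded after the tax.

P_b = 109, P_s = 88, Q = 25.3

The tax drives a wedge P_b - P_s = 21. Substituting P_s = P_b - 21 into supply: Qs = -1282.7 + 12P_b.
Equate demand and the shifted supply: 1006.3 - 9P_b = -1282.7 + 12P_b, giving 21P_b = 2289, so P_b = 109.
Then P_s = 109 - 21 = 88 and Q = 1006.3 - 9(109) = 25.3.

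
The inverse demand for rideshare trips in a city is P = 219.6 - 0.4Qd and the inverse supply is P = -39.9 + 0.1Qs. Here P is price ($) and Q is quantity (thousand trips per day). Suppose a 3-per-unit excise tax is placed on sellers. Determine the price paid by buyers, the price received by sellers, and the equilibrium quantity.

P_b = 14.4, P_s = 11.4, Q = 513

Inverting to quantity form: Qd = 549 - 2.5P and Qs = 399 + 10P.
Sellers keep P_s = P_b - 3 per unit, so supply in terms of the buyer price is Qs = 369 + 10P_b.
Set Qd = Qs: 549 - 2.5P_b = 369 + 10P_b, so 180 = 12.5P_b and P_b = 14.4.
Then P_s = 14.4 - 3 = 11.4 and Q = 549 - 2.5(14.4) = 513.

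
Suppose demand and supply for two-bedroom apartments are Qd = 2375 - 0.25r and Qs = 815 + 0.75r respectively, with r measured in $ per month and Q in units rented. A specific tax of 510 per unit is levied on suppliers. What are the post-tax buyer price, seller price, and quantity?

r_b = 1942.5, r_s = 1432.5, Q = 1889.375

Suppliers keep r_s = r_b - 510 per unit, so supply in terms of the buyer price is Qs = 432.5 + 0.75r_b.
Equate demand and the shifted supply: 2375 - 0.25r_b = 432.5 + 0.75r_b, giving r_b = 1942.5, so r_b = 1942.5.
So r_s = 1432.5 and the quantity traded is Q = 2375 - 0.25(1942.5) = 1889.375.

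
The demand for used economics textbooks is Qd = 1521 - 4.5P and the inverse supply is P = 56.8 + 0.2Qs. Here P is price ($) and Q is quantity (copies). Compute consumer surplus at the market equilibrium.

Solving each curve for Q: Qs = -284 + 5P.
Equating demand and supply, 1521 - 4.5P = -284 + 5P gives 9.5P = 1805, so P* = 190.
Plugging P* into demand: Q* = 1521 - 4.5(190) = 666.
Demand choke price (Qd = 0): P = 1521/4.5 = 338. Consumer surplus = ½ × (338 - 190) × 666 = 49284.

Consumer surplus = 49284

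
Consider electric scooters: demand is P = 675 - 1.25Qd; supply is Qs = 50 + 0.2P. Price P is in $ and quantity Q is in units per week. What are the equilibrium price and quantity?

P* = 490, Q* = 148

Inverting to quantity form: Qd = 540 - 0.8P.
Set Qd = Qs: 540 - 0.8P = 50 + 0.2P, so 490 = P and P* = 490.
Substitute back: Q* = 540 - 0.8(490) = 148.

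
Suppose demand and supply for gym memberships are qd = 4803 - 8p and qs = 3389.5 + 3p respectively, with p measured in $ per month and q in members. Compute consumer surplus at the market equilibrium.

Set qd = qs: 4803 - 8p = 3389.5 + 3p, so 1413.5 = 11p and p* = 128.5.
Then q* = 4803 - 8(128.5) = 3775.
Demand choke price (qd = 0): p = 4803/8 = 600.375. Consumer surplus = ½ × (600.375 - 128.5) × 3775 = 890664.0625.

Consumer surplus = 890664.0625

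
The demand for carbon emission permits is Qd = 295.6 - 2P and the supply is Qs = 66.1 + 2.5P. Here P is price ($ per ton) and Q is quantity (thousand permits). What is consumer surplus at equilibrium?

Equating demand and supply, 295.6 - 2P = 66.1 + 2.5P gives 4.5P = 229.5, so P* = 51.
Substitute back: Q* = 295.6 - 2(51) = 193.6.
Demand choke price (Qd = 0): P = 295.6/2 = 147.8. Consumer surplus = ½ × (147.8 - 51) × 193.6 = 9370.24.

Consumer surplus = 9370.24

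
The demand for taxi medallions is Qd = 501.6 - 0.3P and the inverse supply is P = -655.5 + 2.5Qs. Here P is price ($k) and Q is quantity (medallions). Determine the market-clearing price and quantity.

P* = 342, Q* = 399

Rewriting in direct form: Qs = 262.2 + 0.4P.
Set Qd = Qs: 501.6 - 0.3P = 262.2 + 0.4P, so 239.4 = 0.7P and P* = 342.
Plugging P* into demand: Q* = 501.6 - 0.3(342) = 399.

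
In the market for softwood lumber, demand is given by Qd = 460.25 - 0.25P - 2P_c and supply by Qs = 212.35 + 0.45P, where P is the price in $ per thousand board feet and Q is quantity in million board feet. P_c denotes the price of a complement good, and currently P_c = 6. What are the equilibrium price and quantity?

With P_c = 6, demand is Qd = 448.25 - 0.25P.
Set Qd = Qs: 448.25 - 0.25P = 212.35 + 0.45P, so 235.9 = 0.7P and P* = 337.
Substitute back: Q* = 448.25 - 0.25(337) = 364.

P* = 337, Q* = 364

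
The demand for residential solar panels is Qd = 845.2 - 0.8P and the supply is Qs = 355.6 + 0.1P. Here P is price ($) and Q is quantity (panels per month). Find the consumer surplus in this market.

Consumer surplus = 105062.5

The market clears where 845.2 - 0.8P = 355.6 + 0.1P. Rearranging, 0.9P = 489.6, hence P* = 544.
Plugging P* into demand: Q* = 845.2 - 0.8(544) = 410.
Demand choke price (Qd = 0): P = 845.2/0.8 = 1056.5. Consumer surplus = ½ × (1056.5 - 544) × 410 = 105062.5.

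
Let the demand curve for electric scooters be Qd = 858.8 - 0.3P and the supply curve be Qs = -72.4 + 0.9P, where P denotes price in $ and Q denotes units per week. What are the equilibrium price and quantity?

P* = 776, Q* = 626

Set Qd = Qs: 858.8 - 0.3P = -72.4 + 0.9P, so 931.2 = 1.2P and P* = 776.
Plugging P* into demand: Q* = 858.8 - 0.3(776) = 626.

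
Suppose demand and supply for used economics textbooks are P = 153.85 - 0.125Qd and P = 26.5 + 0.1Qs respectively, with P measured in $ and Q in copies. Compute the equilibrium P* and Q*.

P* = 83.1, Q* = 566

In direct form, Qd = 1230.8 - 8P and Qs = -265 + 10P.
At equilibrium Qd = Qs, so 1230.8 - 8P = -265 + 10P; collecting terms, 1495.8 = 18P and P* = 83.1.
Substitute back: Q* = 1230.8 - 8(83.1) = 566.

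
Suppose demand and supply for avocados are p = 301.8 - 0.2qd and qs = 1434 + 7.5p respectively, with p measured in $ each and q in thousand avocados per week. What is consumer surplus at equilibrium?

Inverting to quantity form: qd = 1509 - 5p.
The market clears where 1509 - 5p = 1434 + 7.5p. Rearranging, 12.5p = 75, hence p* = 6.
From the demand curve, q* = 1509 - 5(6) = 1479.
Demand choke price (qd = 0): p = 1509/5 = 301.8. Consumer surplus = ½ × (301.8 - 6) × 1479 = 218744.1.

Consumer surplus = 218744.1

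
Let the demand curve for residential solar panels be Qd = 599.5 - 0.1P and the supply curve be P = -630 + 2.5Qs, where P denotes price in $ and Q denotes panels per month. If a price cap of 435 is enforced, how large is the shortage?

Shortage = 130

Inverting to quantity form: Qs = 252 + 0.4P.
Evaluating both curves at the ceiling price 435 gives Qd = 556, Qs = 426.
Shortage = Qd - Qs = 556 - 426 = 130.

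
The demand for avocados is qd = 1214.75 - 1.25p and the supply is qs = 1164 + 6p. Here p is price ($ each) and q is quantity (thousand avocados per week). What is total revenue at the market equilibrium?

At equilibrium qd = qs, so 1214.75 - 1.25p = 1164 + 6p; collecting terms, 50.75 = 7.25p and p* = 7.
Then q* = 1214.75 - 1.25(7) = 1206.
Total revenue = p* × q* = 7 × 1206 = 8442.

Total revenue = 8442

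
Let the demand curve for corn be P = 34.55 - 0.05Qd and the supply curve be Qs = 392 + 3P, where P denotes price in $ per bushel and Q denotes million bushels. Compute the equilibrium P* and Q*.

Rewriting in direct form: Qd = 691 - 20P.
Set Qd = Qs: 691 - 20P = 392 + 3P, so 299 = 23P and P* = 13.
Then Q* = 691 - 20(13) = 431.

P* = 13, Q* = 431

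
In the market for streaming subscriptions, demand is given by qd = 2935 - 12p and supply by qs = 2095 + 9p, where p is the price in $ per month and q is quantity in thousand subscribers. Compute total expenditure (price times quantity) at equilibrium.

Set qd = qs: 2935 - 12p = 2095 + 9p, so 840 = 21p and p* = 40.
From the demand curve, q* = 2935 - 12(40) = 2455.
Total expenditure = p* × q* = 40 × 2455 = 98200.

Total expenditure = 98200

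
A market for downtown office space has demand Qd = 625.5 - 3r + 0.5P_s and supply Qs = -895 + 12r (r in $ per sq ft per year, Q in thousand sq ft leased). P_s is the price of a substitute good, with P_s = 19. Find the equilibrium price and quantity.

With P_s = 19, demand is Qd = 635 - 3r.
The market clears where 635 - 3r = -895 + 12r. Rearranging, 15r = 1530, hence r* = 102.
Then Q* = 635 - 3(102) = 329.

r* = 102, Q* = 329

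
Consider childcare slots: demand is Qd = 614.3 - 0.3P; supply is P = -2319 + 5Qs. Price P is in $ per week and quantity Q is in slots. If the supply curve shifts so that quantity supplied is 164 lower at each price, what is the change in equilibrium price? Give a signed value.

In direct form, Qs = 463.8 + 0.2P.
Equating demand and supply, 614.3 - 0.3P = 463.8 + 0.2P gives 0.5P = 150.5, so P* = 301.
Then Q* = 614.3 - 0.3(301) = 524.
After the shift, supply is Qs = 299.8 + 0.2P.
The new intersection has 314.5 = 0.5P, i.e. P = 629, Q = 425.6.
ΔP = 629 - 301 = 328.

ΔP = 328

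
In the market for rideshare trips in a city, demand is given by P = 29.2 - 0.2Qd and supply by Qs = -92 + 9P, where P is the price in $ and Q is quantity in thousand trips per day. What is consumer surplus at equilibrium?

Rewriting in direct form: Qd = 146 - 5P.
At equilibrium Qd = Qs, so 146 - 5P = -92 + 9P; collecting terms, 238 = 14P and P* = 17.
Then Q* = 146 - 5(17) = 61.
Demand choke price (Qd = 0): P = 146/5 = 29.2. Consumer surplus = ½ × (29.2 - 17) × 61 = 372.1.

Consumer surplus = 372.1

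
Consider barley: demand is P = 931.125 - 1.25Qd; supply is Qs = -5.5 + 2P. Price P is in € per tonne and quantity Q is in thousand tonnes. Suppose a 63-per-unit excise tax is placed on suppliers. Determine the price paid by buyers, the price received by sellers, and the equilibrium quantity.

In direct form, Qd = 744.9 - 0.8P.
Suppliers keep P_s = P_b - 63 per unit, so supply in terms of the buyer price is Qs = -131.5 + 2P_b.
Set Qd = Qs: 744.9 - 0.8P_b = -131.5 + 2P_b, so 876.4 = 2.8P_b and P_b = 313.
So P_s = 250 and the quantity traded is Q = 744.9 - 0.8(313) = 494.5.

P_b = 313, P_s = 250, Q = 494.5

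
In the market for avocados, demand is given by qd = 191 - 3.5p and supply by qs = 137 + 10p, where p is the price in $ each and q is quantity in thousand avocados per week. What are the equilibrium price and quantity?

At equilibrium qd = qs, so 191 - 3.5p = 137 + 10p; collecting terms, 54 = 13.5p and p* = 4.
Then q* = 191 - 3.5(4) = 177.

p* = 4, q* = 177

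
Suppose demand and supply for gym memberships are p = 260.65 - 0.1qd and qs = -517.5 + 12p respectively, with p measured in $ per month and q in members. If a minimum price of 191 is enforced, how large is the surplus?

Inverting to quantity form: qd = 2606.5 - 10p.
With p fixed at 191, quantity demanded is 696.5 and quantity supplied is 1774.5.
Surplus = qs - qd = 1774.5 - 696.5 = 1078.

Surplus = 1078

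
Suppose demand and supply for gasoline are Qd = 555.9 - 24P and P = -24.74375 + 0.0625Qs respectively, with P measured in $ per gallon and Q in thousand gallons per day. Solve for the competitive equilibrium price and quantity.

In direct form, Qs = 395.9 + 16P.
Set Qd = Qs: 555.9 - 24P = 395.9 + 16P, so 160 = 40P and P* = 4.
Plugging P* into demand: Q* = 555.9 - 24(4) = 459.9.

P* = 4, Q* = 459.9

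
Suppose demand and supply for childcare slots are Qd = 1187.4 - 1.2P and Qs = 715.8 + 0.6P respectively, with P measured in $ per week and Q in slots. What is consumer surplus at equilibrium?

The market clears where 1187.4 - 1.2P = 715.8 + 0.6P. Rearranging, 1.8P = 471.6, hence P* = 262.
Then Q* = 1187.4 - 1.2(262) = 873.
Demand choke price (Qd = 0): P = 1187.4/1.2 = 989.5. Consumer surplus = ½ × (989.5 - 262) × 873 = 317553.75.

Consumer surplus = 317553.75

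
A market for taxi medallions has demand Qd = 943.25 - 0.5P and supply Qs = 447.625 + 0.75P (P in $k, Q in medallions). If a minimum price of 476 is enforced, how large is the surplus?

Surplus = 99.375

Evaluating both curves at the floor price 476 gives Qd = 705.25, Qs = 804.625.
Surplus = Qs - Qd = 804.625 - 705.25 = 99.375.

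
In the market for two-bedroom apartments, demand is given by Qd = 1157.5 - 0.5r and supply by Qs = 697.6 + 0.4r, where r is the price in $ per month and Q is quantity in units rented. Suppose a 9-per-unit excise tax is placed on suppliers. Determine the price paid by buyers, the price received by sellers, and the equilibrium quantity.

r_b = 515, r_s = 506, Q = 900

With a tax of 9 on suppliers, they supply based on the net price r_s = r_b - 9, so Qs = 694 + 0.4r_b.
Equate demand and the shifted supply: 1157.5 - 0.5r_b = 694 + 0.4r_b, giving 0.9r_b = 463.5, so r_b = 515.
Then r_s = 515 - 9 = 506 and Q = 1157.5 - 0.5(515) = 900.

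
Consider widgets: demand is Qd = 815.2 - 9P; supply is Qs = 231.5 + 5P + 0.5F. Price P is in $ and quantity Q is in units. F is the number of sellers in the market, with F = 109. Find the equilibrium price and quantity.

P* = 37.8, Q* = 475

With F = 109, supply is Qs = 286 + 5P.
The market clears where 815.2 - 9P = 286 + 5P. Rearranging, 14P = 529.2, hence P* = 37.8.
From the demand curve, Q* = 815.2 - 9(37.8) = 475.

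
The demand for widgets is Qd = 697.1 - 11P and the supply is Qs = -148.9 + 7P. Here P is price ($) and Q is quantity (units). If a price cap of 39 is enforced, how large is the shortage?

With P fixed at 39, quantity demanded is 268.1 and quantity supplied is 124.1.
Shortage = Qd - Qs = 268.1 - 124.1 = 144.

Shortage = 144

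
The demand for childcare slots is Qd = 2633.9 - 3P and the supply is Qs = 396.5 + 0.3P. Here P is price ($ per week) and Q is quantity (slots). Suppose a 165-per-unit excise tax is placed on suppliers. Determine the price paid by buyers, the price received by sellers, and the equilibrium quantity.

Suppliers keep P_s = P_b - 165 per unit, so supply in terms of the buyer price is Qs = 347 + 0.3P_b.
Market clearing requires 2633.9 - 3P_b = 347 + 0.3P_b; hence 2286.9 = 3.3P_b and P_b = 693.
Then P_s = 693 - 165 = 528 and Q = 2633.9 - 3(693) = 554.9.

P_b = 693, P_s = 528, Q = 554.9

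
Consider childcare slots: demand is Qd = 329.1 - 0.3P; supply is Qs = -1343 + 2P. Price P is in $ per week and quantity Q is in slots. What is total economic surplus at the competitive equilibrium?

Total surplus = 23615.25

The market clears where 329.1 - 0.3P = -1343 + 2P. Rearranging, 2.3P = 1672.1, hence P* = 727.
Then Q* = 329.1 - 0.3(727) = 111.
Demand choke price = 1097; supply choke price = 671.5. CS = ½(1097 - 727)(111) = 20535; PS = ½(727 - 671.5)(111) = 3080.25. Total surplus = 23615.25.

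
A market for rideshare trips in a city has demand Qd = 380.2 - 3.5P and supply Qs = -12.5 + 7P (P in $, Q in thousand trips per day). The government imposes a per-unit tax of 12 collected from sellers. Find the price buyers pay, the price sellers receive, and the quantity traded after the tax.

The tax drives a wedge P_b - P_s = 12. Substituting P_s = P_b - 12 into supply: Qs = -96.5 + 7P_b.
Market clearing requires 380.2 - 3.5P_b = -96.5 + 7P_b; hence 476.7 = 10.5P_b and P_b = 45.4.
So P_s = 33.4 and the quantity traded is Q = 380.2 - 3.5(45.4) = 221.3.

P_b = 45.4, P_s = 33.4, Q = 221.3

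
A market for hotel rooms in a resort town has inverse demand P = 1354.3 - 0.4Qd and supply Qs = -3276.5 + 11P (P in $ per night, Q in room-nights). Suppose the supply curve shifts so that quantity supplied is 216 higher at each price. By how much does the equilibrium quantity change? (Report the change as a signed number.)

Inverting to quantity form: Qd = 3385.75 - 2.5P.
The market clears where 3385.75 - 2.5P = -3276.5 + 11P. Rearranging, 13.5P = 6662.25, hence P* = 493.5.
Substitute back: Q* = 3385.75 - 2.5(493.5) = 2152.
After the shift, supply is Qs = -3060.5 + 11P.
Re-solving, 13.5P = 6446.25 gives P = 477.5 and Q = 2192.
ΔQ = 2192 - 2152 = 40.

ΔQ = 40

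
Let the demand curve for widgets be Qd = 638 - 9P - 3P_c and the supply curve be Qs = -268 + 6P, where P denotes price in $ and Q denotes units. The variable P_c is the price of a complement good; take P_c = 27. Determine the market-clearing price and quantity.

P* = 55, Q* = 62

With P_c = 27, demand is Qd = 557 - 9P.
The market clears where 557 - 9P = -268 + 6P. Rearranging, 15P = 825, hence P* = 55.
Plugging P* into demand: Q* = 557 - 9(55) = 62.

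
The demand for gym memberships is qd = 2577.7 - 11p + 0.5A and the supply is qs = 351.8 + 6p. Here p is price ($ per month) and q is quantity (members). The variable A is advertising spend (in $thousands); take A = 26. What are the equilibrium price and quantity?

With A = 26, demand is qd = 2590.7 - 11p.
Set qd = qs: 2590.7 - 11p = 351.8 + 6p, so 2238.9 = 17p and p* = 131.7.
Substitute back: q* = 2590.7 - 11(131.7) = 1142.

p* = 131.7, q* = 1142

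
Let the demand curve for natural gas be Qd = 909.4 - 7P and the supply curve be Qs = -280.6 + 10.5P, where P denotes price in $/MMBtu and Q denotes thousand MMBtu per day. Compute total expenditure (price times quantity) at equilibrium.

Total expenditure = 29471.2

Set Qd = Qs: 909.4 - 7P = -280.6 + 10.5P, so 1190 = 17.5P and P* = 68.
Substitute back: Q* = 909.4 - 7(68) = 433.4.
Total expenditure = P* × Q* = 68 × 433.4 = 29471.2.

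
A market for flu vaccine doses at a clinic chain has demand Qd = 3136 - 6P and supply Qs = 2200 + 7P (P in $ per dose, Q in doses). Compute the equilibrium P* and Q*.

P* = 72, Q* = 2704

Equating demand and supply, 3136 - 6P = 2200 + 7P gives 13P = 936, so P* = 72.
Plugging P* into demand: Q* = 3136 - 6(72) = 2704.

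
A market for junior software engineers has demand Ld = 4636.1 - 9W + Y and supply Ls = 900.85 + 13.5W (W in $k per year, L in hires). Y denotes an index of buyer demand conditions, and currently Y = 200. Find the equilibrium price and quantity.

W* = 174.9, L* = 3262

With Y = 200, demand is Ld = 4836.1 - 9W.
The market clears where 4836.1 - 9W = 900.85 + 13.5W. Rearranging, 22.5W = 3935.25, hence W* = 174.9.
Then L* = 4836.1 - 9(174.9) = 3262.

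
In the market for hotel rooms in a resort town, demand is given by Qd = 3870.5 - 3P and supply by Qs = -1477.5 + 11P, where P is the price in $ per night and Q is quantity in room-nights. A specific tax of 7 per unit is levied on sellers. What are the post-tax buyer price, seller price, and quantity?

The tax drives a wedge P_b - P_s = 7. Substituting P_s = P_b - 7 into supply: Qs = -1554.5 + 11P_b.
Market clearing requires 3870.5 - 3P_b = -1554.5 + 11P_b; hence 5425 = 14P_b and P_b = 387.5.
So P_s = 380.5 and the quantity traded is Q = 3870.5 - 3(387.5) = 2708.

P_b = 387.5, P_s = 380.5, Q = 2708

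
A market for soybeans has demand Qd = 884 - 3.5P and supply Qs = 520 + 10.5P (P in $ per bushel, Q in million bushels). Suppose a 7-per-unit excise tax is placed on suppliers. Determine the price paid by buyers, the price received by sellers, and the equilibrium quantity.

P_b = 31.25, P_s = 24.25, Q = 774.625

The tax drives a wedge P_b - P_s = 7. Substituting P_s = P_b - 7 into supply: Qs = 446.5 + 10.5P_b.
Market clearing requires 884 - 3.5P_b = 446.5 + 10.5P_b; hence 437.5 = 14P_b and P_b = 31.25.
Then P_s = 31.25 - 7 = 24.25 and Q = 884 - 3.5(31.25) = 774.625.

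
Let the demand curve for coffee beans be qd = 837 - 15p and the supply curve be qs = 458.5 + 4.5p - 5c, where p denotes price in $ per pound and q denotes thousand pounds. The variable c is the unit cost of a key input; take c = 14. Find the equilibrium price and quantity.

p* = 23, q* = 492

With c = 14, supply is qs = 388.5 + 4.5p.
At equilibrium qd = qs, so 837 - 15p = 388.5 + 4.5p; collecting terms, 448.5 = 19.5p and p* = 23.
From the demand curve, q* = 837 - 15(23) = 492.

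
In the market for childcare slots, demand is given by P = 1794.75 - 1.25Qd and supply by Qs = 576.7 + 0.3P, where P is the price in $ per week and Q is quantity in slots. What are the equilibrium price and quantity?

P* = 781, Q* = 811

In direct form, Qd = 1435.8 - 0.8P.
Equating demand and supply, 1435.8 - 0.8P = 576.7 + 0.3P gives 1.1P = 859.1, so P* = 781.
From the demand curve, Q* = 1435.8 - 0.8(781) = 811.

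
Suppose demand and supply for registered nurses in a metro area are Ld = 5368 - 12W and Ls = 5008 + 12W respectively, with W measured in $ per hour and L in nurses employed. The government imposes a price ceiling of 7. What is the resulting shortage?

At W = 7: Ld = 5284 and Ls = 5092.
Shortage = Ld - Ls = 5284 - 5092 = 192.

Shortage = 192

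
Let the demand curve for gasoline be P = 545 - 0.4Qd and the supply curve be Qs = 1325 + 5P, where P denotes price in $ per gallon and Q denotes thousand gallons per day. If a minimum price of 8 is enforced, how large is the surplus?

Solving each curve for Q: Qd = 1362.5 - 2.5P.
With P fixed at 8, quantity demanded is 1342.5 and quantity supplied is 1365.
Surplus = Qs - Qd = 1365 - 1342.5 = 22.5.

Surplus = 22.5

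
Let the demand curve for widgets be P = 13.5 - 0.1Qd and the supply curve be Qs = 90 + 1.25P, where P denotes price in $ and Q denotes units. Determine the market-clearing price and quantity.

P* = 4, Q* = 95

In direct form, Qd = 135 - 10P.
The market clears where 135 - 10P = 90 + 1.25P. Rearranging, 11.25P = 45, hence P* = 4.
From the demand curve, Q* = 135 - 10(4) = 95.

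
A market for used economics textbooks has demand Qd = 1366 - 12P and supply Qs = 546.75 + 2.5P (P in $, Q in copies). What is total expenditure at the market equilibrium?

Total expenditure = 38872

Equating demand and supply, 1366 - 12P = 546.75 + 2.5P gives 14.5P = 819.25, so P* = 56.5.
Plugging P* into demand: Q* = 1366 - 12(56.5) = 688.
Total expenditure = P* × Q* = 56.5 × 688 = 38872.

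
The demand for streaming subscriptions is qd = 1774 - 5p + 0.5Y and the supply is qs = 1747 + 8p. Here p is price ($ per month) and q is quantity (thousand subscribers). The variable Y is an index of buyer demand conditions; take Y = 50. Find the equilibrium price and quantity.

With Y = 50, demand is qd = 1799 - 5p.
Equating demand and supply, 1799 - 5p = 1747 + 8p gives 13p = 52, so p* = 4.
Substitute back: q* = 1799 - 5(4) = 1779.

p* = 4, q* = 1779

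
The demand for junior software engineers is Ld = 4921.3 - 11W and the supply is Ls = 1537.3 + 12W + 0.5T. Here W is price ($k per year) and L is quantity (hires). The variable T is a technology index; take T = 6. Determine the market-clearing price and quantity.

With T = 6, supply is Ls = 1540.3 + 12W.
At equilibrium Ld = Ls, so 4921.3 - 11W = 1540.3 + 12W; collecting terms, 3381 = 23W and W* = 147.
From the demand curve, L* = 4921.3 - 11(147) = 3304.3.

W* = 147, L* = 3304.3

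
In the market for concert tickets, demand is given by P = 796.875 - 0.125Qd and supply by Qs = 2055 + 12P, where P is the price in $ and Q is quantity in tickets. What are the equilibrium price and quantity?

Solving each curve for Q: Qd = 6375 - 8P.
At equilibrium Qd = Qs, so 6375 - 8P = 2055 + 12P; collecting terms, 4320 = 20P and P* = 216.
From the demand curve, Q* = 6375 - 8(216) = 4647.

P* = 216, Q* = 4647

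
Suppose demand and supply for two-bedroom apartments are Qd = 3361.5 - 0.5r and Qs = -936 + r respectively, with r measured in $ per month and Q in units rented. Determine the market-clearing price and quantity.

r* = 2865, Q* = 1929

At equilibrium Qd = Qs, so 3361.5 - 0.5r = -936 + r; collecting terms, 4297.5 = 1.5r and r* = 2865.
Then Q* = 3361.5 - 0.5(2865) = 1929.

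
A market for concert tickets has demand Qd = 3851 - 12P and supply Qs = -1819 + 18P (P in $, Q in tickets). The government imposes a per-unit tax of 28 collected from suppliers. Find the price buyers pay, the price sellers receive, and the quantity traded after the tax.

P_b = 205.8, P_s = 177.8, Q = 1381.4

With a tax of 28 on suppliers, they supply based on the net price P_s = P_b - 28, so Qs = -2323 + 18P_b.
Market clearing requires 3851 - 12P_b = -2323 + 18P_b; hence 6174 = 30P_b and P_b = 205.8.
Then P_s = 205.8 - 28 = 177.8 and Q = 3851 - 12(205.8) = 1381.4.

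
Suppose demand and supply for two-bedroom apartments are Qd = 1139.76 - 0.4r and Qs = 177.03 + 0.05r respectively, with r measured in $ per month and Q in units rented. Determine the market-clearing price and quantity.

At equilibrium Qd = Qs, so 1139.76 - 0.4r = 177.03 + 0.05r; collecting terms, 962.73 = 0.45r and r* = 2139.4.
Substitute back: Q* = 1139.76 - 0.4(2139.4) = 284.

r* = 2139.4, Q* = 284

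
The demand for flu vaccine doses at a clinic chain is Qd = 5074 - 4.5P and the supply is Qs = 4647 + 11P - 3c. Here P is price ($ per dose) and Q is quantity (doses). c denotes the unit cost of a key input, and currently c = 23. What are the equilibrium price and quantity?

P* = 32, Q* = 4930

With c = 23, supply is Qs = 4578 + 11P.
Equating demand and supply, 5074 - 4.5P = 4578 + 11P gives 15.5P = 496, so P* = 32.
From the demand curve, Q* = 5074 - 4.5(32) = 4930.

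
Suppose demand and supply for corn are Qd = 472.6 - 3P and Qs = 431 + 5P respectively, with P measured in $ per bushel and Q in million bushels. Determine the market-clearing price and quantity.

P* = 5.2, Q* = 457

At equilibrium Qd = Qs, so 472.6 - 3P = 431 + 5P; collecting terms, 41.6 = 8P and P* = 5.2.
Then Q* = 472.6 - 3(5.2) = 457.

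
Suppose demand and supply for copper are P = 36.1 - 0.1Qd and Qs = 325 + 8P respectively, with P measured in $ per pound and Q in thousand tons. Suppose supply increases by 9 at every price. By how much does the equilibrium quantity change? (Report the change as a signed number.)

Solving each curve for Q: Qd = 361 - 10P.
Equating demand and supply, 361 - 10P = 325 + 8P gives 18P = 36, so P* = 2.
Plugging P* into demand: Q* = 361 - 10(2) = 341.
After the shift, supply is Qs = 334 + 8P.
New equilibrium: 27 = 18P, so P = 1.5 and Q = 346.
ΔQ = 346 - 341 = 5.

ΔQ = 5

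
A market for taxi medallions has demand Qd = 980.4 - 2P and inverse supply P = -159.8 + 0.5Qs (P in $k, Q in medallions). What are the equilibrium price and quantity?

P* = 165.2, Q* = 650

Rewriting in direct form: Qs = 319.6 + 2P.
The market clears where 980.4 - 2P = 319.6 + 2P. Rearranging, 4P = 660.8, hence P* = 165.2.
Then Q* = 980.4 - 2(165.2) = 650.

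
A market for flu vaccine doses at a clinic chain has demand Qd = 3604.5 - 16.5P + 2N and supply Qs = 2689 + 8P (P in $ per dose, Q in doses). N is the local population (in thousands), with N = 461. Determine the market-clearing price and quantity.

With N = 461, demand is Qd = 4526.5 - 16.5P.
The market clears where 4526.5 - 16.5P = 2689 + 8P. Rearranging, 24.5P = 1837.5, hence P* = 75.
Plugging P* into demand: Q* = 4526.5 - 16.5(75) = 3289.

P* = 75, Q* = 3289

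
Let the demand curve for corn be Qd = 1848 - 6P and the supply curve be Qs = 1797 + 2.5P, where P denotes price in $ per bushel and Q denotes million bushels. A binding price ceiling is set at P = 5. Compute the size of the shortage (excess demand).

Evaluating both curves at the ceiling price 5 gives Qd = 1818, Qs = 1809.5.
Shortage = Qd - Qs = 1818 - 1809.5 = 8.5.

Shortage = 8.5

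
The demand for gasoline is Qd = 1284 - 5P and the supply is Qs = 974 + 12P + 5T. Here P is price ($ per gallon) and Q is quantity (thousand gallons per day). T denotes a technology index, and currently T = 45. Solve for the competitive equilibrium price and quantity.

With T = 45, supply is Qs = 1199 + 12P.
At equilibrium Qd = Qs, so 1284 - 5P = 1199 + 12P; collecting terms, 85 = 17P and P* = 5.
Plugging P* into demand: Q* = 1284 - 5(5) = 1259.

P* = 5, Q* = 1259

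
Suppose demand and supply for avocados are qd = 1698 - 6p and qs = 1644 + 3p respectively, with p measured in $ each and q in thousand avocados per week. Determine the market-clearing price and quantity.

p* = 6, q* = 1662

Set qd = qs: 1698 - 6p = 1644 + 3p, so 54 = 9p and p* = 6.
From the demand curve, q* = 1698 - 6(6) = 1662.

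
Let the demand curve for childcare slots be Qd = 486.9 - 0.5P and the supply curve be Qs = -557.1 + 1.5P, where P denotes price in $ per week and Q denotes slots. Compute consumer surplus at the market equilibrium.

Consumer surplus = 51030.81

Set Qd = Qs: 486.9 - 0.5P = -557.1 + 1.5P, so 1044 = 2P and P* = 522.
Substitute back: Q* = 486.9 - 0.5(522) = 225.9.
Demand choke price (Qd = 0): P = 486.9/0.5 = 973.8. Consumer surplus = ½ × (973.8 - 522) × 225.9 = 51030.81.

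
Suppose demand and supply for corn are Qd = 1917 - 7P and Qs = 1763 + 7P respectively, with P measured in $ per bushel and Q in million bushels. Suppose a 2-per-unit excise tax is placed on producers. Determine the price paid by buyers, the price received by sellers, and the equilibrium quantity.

P_b = 12, P_s = 10, Q = 1833

The tax drives a wedge P_b - P_s = 2. Substituting P_s = P_b - 2 into supply: Qs = 1749 + 7P_b.
Equate demand and the shifted supply: 1917 - 7P_b = 1749 + 7P_b, giving 14P_b = 168, so P_b = 12.
So P_s = 10 and the quantity traded is Q = 1917 - 7(12) = 1833.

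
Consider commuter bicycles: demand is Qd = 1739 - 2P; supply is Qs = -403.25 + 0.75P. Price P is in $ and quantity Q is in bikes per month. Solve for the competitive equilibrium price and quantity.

P* = 779, Q* = 181

The market clears where 1739 - 2P = -403.25 + 0.75P. Rearranging, 2.75P = 2142.25, hence P* = 779.
Plugging P* into demand: Q* = 1739 - 2(779) = 181.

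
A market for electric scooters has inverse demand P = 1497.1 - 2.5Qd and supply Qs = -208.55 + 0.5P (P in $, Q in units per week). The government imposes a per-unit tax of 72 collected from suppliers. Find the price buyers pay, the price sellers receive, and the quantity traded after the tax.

P_b = 937.1, P_s = 865.1, Q = 224

Solving each curve for Q: Qd = 598.84 - 0.4P.
The tax drives a wedge P_b - P_s = 72. Substituting P_s = P_b - 72 into supply: Qs = -244.55 + 0.5P_b.
Market clearing requires 598.84 - 0.4P_b = -244.55 + 0.5P_b; hence 843.39 = 0.9P_b and P_b = 937.1.
Then P_s = 937.1 - 72 = 865.1 and Q = 598.84 - 0.4(937.1) = 224.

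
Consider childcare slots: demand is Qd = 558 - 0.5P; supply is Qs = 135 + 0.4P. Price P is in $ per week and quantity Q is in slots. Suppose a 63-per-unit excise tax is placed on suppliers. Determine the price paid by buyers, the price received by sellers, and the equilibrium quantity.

P_b = 498, P_s = 435, Q = 309

With a tax of 63 on suppliers, they supply based on the net price P_s = P_b - 63, so Qs = 109.8 + 0.4P_b.
Equate demand and the shifted supply: 558 - 0.5P_b = 109.8 + 0.4P_b, giving 0.9P_b = 448.2, so P_b = 498.
Then P_s = 498 - 63 = 435 and Q = 558 - 0.5(498) = 309.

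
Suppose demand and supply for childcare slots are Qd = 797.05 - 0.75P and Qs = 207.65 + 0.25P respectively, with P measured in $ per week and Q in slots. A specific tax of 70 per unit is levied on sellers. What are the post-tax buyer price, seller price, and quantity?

Sellers keep P_s = P_b - 70 per unit, so supply in terms of the buyer price is Qs = 190.15 + 0.25P_b.
Set Qd = Qs: 797.05 - 0.75P_b = 190.15 + 0.25P_b, so 606.9 = P_b and P_b = 606.9.
So P_s = 536.9 and the quantity traded is Q = 797.05 - 0.75(606.9) = 341.875.

P_b = 606.9, P_s = 536.9, Q = 341.875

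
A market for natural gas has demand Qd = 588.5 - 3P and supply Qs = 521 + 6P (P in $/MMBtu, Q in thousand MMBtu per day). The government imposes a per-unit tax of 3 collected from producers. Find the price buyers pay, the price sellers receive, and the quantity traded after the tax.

With a tax of 3 on producers, they supply based on the net price P_s = P_b - 3, so Qs = 503 + 6P_b.
Equate demand and the shifted supply: 588.5 - 3P_b = 503 + 6P_b, giving 9P_b = 85.5, so P_b = 9.5.
Then P_s = 9.5 - 3 = 6.5 and Q = 588.5 - 3(9.5) = 560.

P_b = 9.5, P_s = 6.5, Q = 560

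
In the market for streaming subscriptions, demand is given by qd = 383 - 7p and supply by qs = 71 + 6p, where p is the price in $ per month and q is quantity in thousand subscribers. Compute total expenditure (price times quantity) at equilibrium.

Total expenditure = 5160

At equilibrium qd = qs, so 383 - 7p = 71 + 6p; collecting terms, 312 = 13p and p* = 24.
Plugging p* into demand: q* = 383 - 7(24) = 215.
Total expenditure = p* × q* = 24 × 215 = 5160.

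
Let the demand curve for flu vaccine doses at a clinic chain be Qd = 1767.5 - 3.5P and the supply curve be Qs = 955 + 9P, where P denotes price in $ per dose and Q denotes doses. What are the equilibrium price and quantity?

Set Qd = Qs: 1767.5 - 3.5P = 955 + 9P, so 812.5 = 12.5P and P* = 65.
From the demand curve, Q* = 1767.5 - 3.5(65) = 1540.

P* = 65, Q* = 1540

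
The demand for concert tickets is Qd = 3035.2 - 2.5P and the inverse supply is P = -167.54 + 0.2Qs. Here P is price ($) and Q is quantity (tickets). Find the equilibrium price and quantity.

Inverting to quantity form: Qs = 837.7 + 5P.
The market clears where 3035.2 - 2.5P = 837.7 + 5P. Rearranging, 7.5P = 2197.5, hence P* = 293.
Plugging P* into demand: Q* = 3035.2 - 2.5(293) = 2302.7.

P* = 293, Q* = 2302.7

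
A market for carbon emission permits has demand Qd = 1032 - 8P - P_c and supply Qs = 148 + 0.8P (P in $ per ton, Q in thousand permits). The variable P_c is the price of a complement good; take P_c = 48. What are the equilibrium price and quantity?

With P_c = 48, demand is Qd = 984 - 8P.
Set Qd = Qs: 984 - 8P = 148 + 0.8P, so 836 = 8.8P and P* = 95.
Substitute back: Q* = 984 - 8(95) = 224.

P* = 95, Q* = 224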